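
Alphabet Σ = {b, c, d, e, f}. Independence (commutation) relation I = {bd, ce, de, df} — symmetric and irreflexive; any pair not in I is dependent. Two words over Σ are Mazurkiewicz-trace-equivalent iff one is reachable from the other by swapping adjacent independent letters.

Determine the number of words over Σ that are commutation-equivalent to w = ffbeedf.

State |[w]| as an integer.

0(f) covers ∅
1(f) covers 0:f
2(b) covers 1:f
3(e) covers 2:b
4(e) covers 3:e
5(d) covers ∅
6(f) covers 4:e
floor of heap: 0:f, 5:d
completions by unplaced set U, small U first (add the entries for U minus each lowest piece of U):
  |U|=1: {5}:1  {6}:1
  |U|=2: {4,6}:1  {5,6}:2
  |U|=3: {3,4,6}:1  {4,5,6}:3
  |U|=4: {2,3,4,6}:1  {3,4,5,6}:4
  |U|=5: {1,2,3,4,6}:1  {2,3,4,5,6}:5
  start at 0(f): 6
  start at 5(d): 1
sum over floor = 7

7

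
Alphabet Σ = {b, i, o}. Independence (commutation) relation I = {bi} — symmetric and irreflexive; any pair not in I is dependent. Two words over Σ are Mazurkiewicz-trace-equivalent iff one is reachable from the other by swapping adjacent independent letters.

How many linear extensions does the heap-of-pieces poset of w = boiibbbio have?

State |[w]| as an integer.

20

piece 0:b — minimal
piece 1:o rests on {0:b}
piece 2:i rests on {1:o}
piece 3:i rests on {2:i}
piece 4:b rests on {1:o}
piece 5:b rests on {4:b}
piece 6:b rests on {5:b}
piece 7:i rests on {3:i}
piece 8:o rests on {6:b, 7:i}
minimal pieces: {0:b}
ways to finish when only these pieces remain (= sum over removing one remaining piece with nothing left below it):
  1 left: {8}→1
  2 left: {6,8}→1  {7,8}→1
  3 left: {3,7,8}→1  {5,6,8}→1  {6,7,8}→2
  4 left: {2,3,7,8}→1  {3,6,7,8}→3  {4,5,6,8}→1  {5,6,7,8}→3
  5 left: {2,3,6,7,8}→4  {3,5,6,7,8}→6  {4,5,6,7,8}→4
  6 left: {2,3,5,6,7,8}→10  {3,4,5,6,7,8}→10
  7 left: {2,3,4,5,6,7,8}→20
  placing 0:b first → 20 extensions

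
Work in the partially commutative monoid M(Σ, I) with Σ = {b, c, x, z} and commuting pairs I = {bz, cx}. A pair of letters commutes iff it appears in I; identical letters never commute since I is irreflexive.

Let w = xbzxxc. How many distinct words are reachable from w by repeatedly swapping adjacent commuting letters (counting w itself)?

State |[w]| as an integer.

0(x) covers ∅
1(b) covers 0:x
2(z) covers 0:x
3(x) covers 1:b, 2:z
4(x) covers 3:x
5(c) covers 1:b, 2:z
floor of heap: 0:x
completions by unplaced set U, small U first (add the entries for U minus each lowest piece of U):
  |U|=1: {4}:1  {5}:1
  |U|=2: {3,4}:1  {4,5}:2
  |U|=3: {3,4,5}:3
  |U|=4: {1,3,4,5}:3  {2,3,4,5}:3
  start at 0(x): 6

6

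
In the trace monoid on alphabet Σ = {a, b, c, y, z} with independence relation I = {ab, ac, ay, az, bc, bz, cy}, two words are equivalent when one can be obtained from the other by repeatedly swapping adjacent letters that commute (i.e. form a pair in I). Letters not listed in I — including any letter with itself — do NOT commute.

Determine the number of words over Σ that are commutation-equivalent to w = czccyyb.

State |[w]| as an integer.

10

#0=c has no predecessor
#1=z depends on [0:c]
#2=c depends on [1:z]
#3=c depends on [2:c]
#4=y depends on [1:z]
#5=y depends on [4:y]
#6=b depends on [5:y]
sources: [0:c]
N(rest) = Σ N(rest − s) over sources s of rest; N(one piece) = 1:
  size 1 → [3]=1  [6]=1
  size 2 → [2,3]=1  [3,6]=2  [5,6]=1
  size 3 → [2,3,6]=3  [3,5,6]=3  [4,5,6]=1
  size 4 → [2,3,5,6]=6  [3,4,5,6]=4
  size 5 → [2,3,4,5,6]=10
  first=0(c) contributes 10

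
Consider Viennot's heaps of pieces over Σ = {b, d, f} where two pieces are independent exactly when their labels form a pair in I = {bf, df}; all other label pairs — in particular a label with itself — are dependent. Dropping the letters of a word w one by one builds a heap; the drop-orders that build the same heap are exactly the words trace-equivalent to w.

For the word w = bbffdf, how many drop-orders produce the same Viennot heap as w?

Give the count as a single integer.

drop 0:b onto floor
drop 1:b onto {0:b}
drop 2:f onto floor
drop 3:f onto {2:f}
drop 4:d onto {1:b}
drop 5:f onto {3:f}
ground layer = {0:b, 2:f}
drop-orders for the pieces not yet dropped (sum over which currently-grounded one goes next):
  1 to go: {4} 1  {5} 1
  2 to go: {1,4} 1  {3,5} 1  {4,5} 2
  3 to go: {0,1,4} 1  {1,4,5} 3  {2,3,5} 1  {3,4,5} 3
  4 to go: {0,1,4,5} 4  {1,3,4,5} 6  {2,3,4,5} 4
  if 0:b drops first: 10 orders
  if 2:f drops first: 10 orders
heap linearizations: 20

20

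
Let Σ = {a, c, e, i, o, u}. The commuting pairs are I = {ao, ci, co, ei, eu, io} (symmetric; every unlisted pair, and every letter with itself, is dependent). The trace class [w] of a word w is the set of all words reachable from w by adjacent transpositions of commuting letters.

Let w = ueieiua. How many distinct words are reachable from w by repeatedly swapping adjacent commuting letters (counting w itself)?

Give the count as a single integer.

piece 0:u — minimal
piece 1:e — minimal
piece 2:i rests on {0:u}
piece 3:e rests on {1:e}
piece 4:i rests on {2:i}
piece 5:u rests on {4:i}
piece 6:a rests on {3:e, 5:u}
minimal pieces: {0:u, 1:e}
ways to finish when only these pieces remain (= sum over removing one remaining piece with nothing left below it):
  1 left: {6}→1
  2 left: {3,6}→1  {5,6}→1
  3 left: {1,3,6}→1  {3,5,6}→2  {4,5,6}→1
  4 left: {1,3,5,6}→3  {2,4,5,6}→1  {3,4,5,6}→3
  5 left: {0,2,4,5,6}→1  {1,3,4,5,6}→6  {2,3,4,5,6}→4
  placing 0:u first → 10 extensions
  placing 1:e first → 5 extensions
total linear extensions = 15

15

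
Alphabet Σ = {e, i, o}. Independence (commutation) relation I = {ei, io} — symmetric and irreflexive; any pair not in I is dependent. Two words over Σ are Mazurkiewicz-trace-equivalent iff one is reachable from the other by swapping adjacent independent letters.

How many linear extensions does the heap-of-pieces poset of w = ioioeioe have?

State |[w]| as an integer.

drop 0:i onto floor
drop 1:o onto floor
drop 2:i onto {0:i}
drop 3:o onto {1:o}
drop 4:e onto {3:o}
drop 5:i onto {2:i}
drop 6:o onto {4:e}
drop 7:e onto {6:o}
ground layer = {0:i, 1:o}
drop-orders for the pieces not yet dropped (sum over which currently-grounded one goes next):
  1 to go: {5} 1  {7} 1
  2 to go: {2,5} 1  {5,7} 2  {6,7} 1
  3 to go: {0,2,5} 1  {2,5,7} 3  {4,6,7} 1  {5,6,7} 3
  4 to go: {0,2,5,7} 4  {2,5,6,7} 6  {3,4,6,7} 1  {4,5,6,7} 4
  5 to go: {0,2,5,6,7} 10  {1,3,4,6,7} 1  {2,4,5,6,7} 10  {3,4,5,6,7} 5
  6 to go: {0,2,4,5,6,7} 20  {1,3,4,5,6,7} 6  {2,3,4,5,6,7} 15
  if 0:i drops first: 21 orders
  if 1:o drops first: 35 orders
heap linearizations: 56

56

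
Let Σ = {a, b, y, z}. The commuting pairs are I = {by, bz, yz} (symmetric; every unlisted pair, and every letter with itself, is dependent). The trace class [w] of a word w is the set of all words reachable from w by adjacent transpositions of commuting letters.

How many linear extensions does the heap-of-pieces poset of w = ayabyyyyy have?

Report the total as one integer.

#0=a has no predecessor
#1=y depends on [0:a]
#2=a depends on [1:y]
#3=b depends on [2:a]
#4=y depends on [2:a]
#5=y depends on [4:y]
#6=y depends on [5:y]
#7=y depends on [6:y]
#8=y depends on [7:y]
sources: [0:a]
N(rest) = Σ N(rest − s) over sources s of rest; N(one piece) = 1:
  size 1 → [3]=1  [8]=1
  size 2 → [3,8]=2  [7,8]=1
  size 3 → [3,7,8]=3  [6,7,8]=1
  size 4 → [3,6,7,8]=4  [5,6,7,8]=1
  size 5 → [3,5,6,7,8]=5  [4,5,6,7,8]=1
  size 6 → [3,4,5,6,7,8]=6
  size 7 → [2,3,4,5,6,7,8]=6
  first=0(a) contributes 6

6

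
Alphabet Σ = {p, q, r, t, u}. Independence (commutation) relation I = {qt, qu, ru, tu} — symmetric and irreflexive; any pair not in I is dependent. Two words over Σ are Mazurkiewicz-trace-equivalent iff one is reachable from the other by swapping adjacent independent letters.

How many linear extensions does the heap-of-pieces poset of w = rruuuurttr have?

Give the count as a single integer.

#0=r has no predecessor
#1=r depends on [0:r]
#2=u has no predecessor
#3=u depends on [2:u]
#4=u depends on [3:u]
#5=u depends on [4:u]
#6=r depends on [1:r]
#7=t depends on [6:r]
#8=t depends on [7:t]
#9=r depends on [8:t]
sources: [0:r, 2:u]
N(rest) = Σ N(rest − s) over sources s of rest; N(one piece) = 1:
  size 1 → [5]=1  [9]=1
  size 2 → [4,5]=1  [5,9]=2  [8,9]=1
  size 3 → [3,4,5]=1  [4,5,9]=3  [5,8,9]=3  [7,8,9]=1
  size 4 → [2,3,4,5]=1  [3,4,5,9]=4  [4,5,8,9]=6  [5,7,8,9]=4  [6,7,8,9]=1
  size 5 → [1,6,7,8,9]=1  [2,3,4,5,9]=5  [3,4,5,8,9]=10  [4,5,7,8,9]=10  [5,6,7,8,9]=5
  size 6 → [0,1,6,7,8,9]=1  [1,5,6,7,8,9]=6  [2,3,4,5,8,9]=15  [3,4,5,7,8,9]=20  [4,5,6,7,8,9]=15
  size 7 → [0,1,5,6,7,8,9]=7  [1,4,5,6,7,8,9]=21  [2,3,4,5,7,8,9]=35  [3,4,5,6,7,8,9]=35
  size 8 → [0,1,4,5,6,7,8,9]=28  [1,3,4,5,6,7,8,9]=56  [2,3,4,5,6,7,8,9]=70
  first=0(r) contributes 126
  first=2(u) contributes 84
|[w]| = 210

210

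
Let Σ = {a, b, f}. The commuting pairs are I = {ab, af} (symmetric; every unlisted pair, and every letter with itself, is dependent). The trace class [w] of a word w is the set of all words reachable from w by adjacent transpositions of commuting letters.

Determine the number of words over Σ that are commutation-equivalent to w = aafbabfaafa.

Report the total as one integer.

0(a) covers ∅
1(a) covers 0:a
2(f) covers ∅
3(b) covers 2:f
4(a) covers 1:a
5(b) covers 3:b
6(f) covers 5:b
7(a) covers 4:a
8(a) covers 7:a
9(f) covers 6:f
10(a) covers 8:a
floor of heap: 0:a, 2:f
completions by unplaced set U, small U first (add the entries for U minus each lowest piece of U):
  |U|=1: {9}:1  {10}:1
  |U|=2: {6,9}:1  {8,10}:1  {9,10}:2
  |U|=3: {5,6,9}:1  {6,9,10}:3  {7,8,10}:1  {8,9,10}:3
  |U|=4: {3,5,6,9}:1  {4,7,8,10}:1  {5,6,9,10}:4  {6,8,9,10}:6  {7,8,9,10}:4
  |U|=5: {1,4,7,8,10}:1  {2,3,5,6,9}:1  {3,5,6,9,10}:5  {4,7,8,9,10}:5  {5,6,8,9,10}:10  {6,7,8,9,10}:10
  |U|=6: {0,1,4,7,8,10}:1  {1,4,7,8,9,10}:6  {2,3,5,6,9,10}:6  {3,5,6,8,9,10}:15  {4,6,7,8,9,10}:15  {5,6,7,8,9,10}:20
  |U|=7: {0,1,4,7,8,9,10}:7  {1,4,6,7,8,9,10}:21  {2,3,5,6,8,9,10}:21  {3,5,6,7,8,9,10}:35  {4,5,6,7,8,9,10}:35
  |U|=8: {0,1,4,6,7,8,9,10}:28  {1,4,5,6,7,8,9,10}:56  {2,3,5,6,7,8,9,10}:56  {3,4,5,6,7,8,9,10}:70
  |U|=9: {0,1,4,5,6,7,8,9,10}:84  {1,3,4,5,6,7,8,9,10}:126  {2,3,4,5,6,7,8,9,10}:126
  start at 0(a): 252
  start at 2(f): 210
sum over floor = 462

462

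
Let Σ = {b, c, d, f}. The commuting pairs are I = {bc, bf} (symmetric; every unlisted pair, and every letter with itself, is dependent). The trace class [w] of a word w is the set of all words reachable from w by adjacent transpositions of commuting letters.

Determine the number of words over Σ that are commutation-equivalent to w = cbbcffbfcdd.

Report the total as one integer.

84

piece 0:c — minimal
piece 1:b — minimal
piece 2:b rests on {1:b}
piece 3:c rests on {0:c}
piece 4:f rests on {3:c}
piece 5:f rests on {4:f}
piece 6:b rests on {2:b}
piece 7:f rests on {5:f}
piece 8:c rests on {7:f}
piece 9:d rests on {6:b, 8:c}
piece 10:d rests on {9:d}
minimal pieces: {0:c, 1:b}
ways to finish when only these pieces remain (= sum over removing one remaining piece with nothing left below it):
  1 left: {10}→1
  2 left: {9,10}→1
  3 left: {6,9,10}→1  {8,9,10}→1
  4 left: {2,6,9,10}→1  {6,8,9,10}→2  {7,8,9,10}→1
  5 left: {1,2,6,9,10}→1  {2,6,8,9,10}→3  {5,7,8,9,10}→1  {6,7,8,9,10}→3
  6 left: {1,2,6,8,9,10}→4  {2,6,7,8,9,10}→6  {4,5,7,8,9,10}→1  {5,6,7,8,9,10}→4
  7 left: {1,2,6,7,8,9,10}→10  {2,5,6,7,8,9,10}→10  {3,4,5,7,8,9,10}→1  {4,5,6,7,8,9,10}→5
  8 left: {0,3,4,5,7,8,9,10}→1  {1,2,5,6,7,8,9,10}→20  {2,4,5,6,7,8,9,10}→15  {3,4,5,6,7,8,9,10}→6
  9 left: {0,3,4,5,6,7,8,9,10}→7  {1,2,4,5,6,7,8,9,10}→35  {2,3,4,5,6,7,8,9,10}→21
  placing 0:c first → 56 extensions
  placing 1:b first → 28 extensions
total linear extensions = 84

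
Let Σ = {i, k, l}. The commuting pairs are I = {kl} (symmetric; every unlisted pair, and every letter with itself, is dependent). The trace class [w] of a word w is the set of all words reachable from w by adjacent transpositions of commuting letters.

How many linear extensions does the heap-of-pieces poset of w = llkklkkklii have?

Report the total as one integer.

126

#0=l has no predecessor
#1=l depends on [0:l]
#2=k has no predecessor
#3=k depends on [2:k]
#4=l depends on [1:l]
#5=k depends on [3:k]
#6=k depends on [5:k]
#7=k depends on [6:k]
#8=l depends on [4:l]
#9=i depends on [7:k, 8:l]
#10=i depends on [9:i]
sources: [0:l, 2:k]
N(rest) = Σ N(rest − s) over sources s of rest; N(one piece) = 1:
  size 1 → [10]=1
  size 2 → [9,10]=1
  size 3 → [7,9,10]=1  [8,9,10]=1
  size 4 → [4,8,9,10]=1  [6,7,9,10]=1  [7,8,9,10]=2
  size 5 → [1,4,8,9,10]=1  [4,7,8,9,10]=3  [5,6,7,9,10]=1  [6,7,8,9,10]=3
  size 6 → [0,1,4,8,9,10]=1  [1,4,7,8,9,10]=4  [3,5,6,7,9,10]=1  [4,6,7,8,9,10]=6  [5,6,7,8,9,10]=4
  size 7 → [0,1,4,7,8,9,10]=5  [1,4,6,7,8,9,10]=10  [2,3,5,6,7,9,10]=1  [3,5,6,7,8,9,10]=5  [4,5,6,7,8,9,10]=10
  size 8 → [0,1,4,6,7,8,9,10]=15  [1,4,5,6,7,8,9,10]=20  [2,3,5,6,7,8,9,10]=6  [3,4,5,6,7,8,9,10]=15
  size 9 → [0,1,4,5,6,7,8,9,10]=35  [1,3,4,5,6,7,8,9,10]=35  [2,3,4,5,6,7,8,9,10]=21
  first=0(l) contributes 56
  first=2(k) contributes 70
|[w]| = 126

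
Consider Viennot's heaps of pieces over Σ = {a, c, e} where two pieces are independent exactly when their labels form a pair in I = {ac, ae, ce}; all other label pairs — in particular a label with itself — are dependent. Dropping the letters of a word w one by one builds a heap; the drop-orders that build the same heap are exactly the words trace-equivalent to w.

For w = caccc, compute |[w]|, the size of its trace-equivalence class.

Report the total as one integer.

5

drop 0:c onto floor
drop 1:a onto floor
drop 2:c onto {0:c}
drop 3:c onto {2:c}
drop 4:c onto {3:c}
ground layer = {0:c, 1:a}
drop-orders for the pieces not yet dropped (sum over which currently-grounded one goes next):
  1 to go: {1} 1  {4} 1
  2 to go: {1,4} 2  {3,4} 1
  3 to go: {1,3,4} 3  {2,3,4} 1
  if 0:c drops first: 4 orders
  if 1:a drops first: 1 orders
heap linearizations: 5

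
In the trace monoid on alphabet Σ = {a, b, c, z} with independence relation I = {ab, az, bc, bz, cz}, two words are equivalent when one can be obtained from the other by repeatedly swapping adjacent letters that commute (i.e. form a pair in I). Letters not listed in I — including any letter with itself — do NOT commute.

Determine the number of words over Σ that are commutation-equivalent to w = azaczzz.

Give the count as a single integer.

drop 0:a onto floor
drop 1:z onto floor
drop 2:a onto {0:a}
drop 3:c onto {2:a}
drop 4:z onto {1:z}
drop 5:z onto {4:z}
drop 6:z onto {5:z}
ground layer = {0:a, 1:z}
drop-orders for the pieces not yet dropped (sum over which currently-grounded one goes next):
  1 to go: {3} 1  {6} 1
  2 to go: {2,3} 1  {3,6} 2  {5,6} 1
  3 to go: {0,2,3} 1  {2,3,6} 3  {3,5,6} 3  {4,5,6} 1
  4 to go: {0,2,3,6} 4  {1,4,5,6} 1  {2,3,5,6} 6  {3,4,5,6} 4
  5 to go: {0,2,3,5,6} 10  {1,3,4,5,6} 5  {2,3,4,5,6} 10
  if 0:a drops first: 15 orders
  if 1:z drops first: 20 orders
heap linearizations: 35

35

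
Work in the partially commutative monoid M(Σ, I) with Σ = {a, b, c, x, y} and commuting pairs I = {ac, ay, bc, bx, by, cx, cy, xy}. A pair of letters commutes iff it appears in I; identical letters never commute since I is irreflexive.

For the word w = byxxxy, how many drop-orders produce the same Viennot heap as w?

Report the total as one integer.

60

drop 0:b onto floor
drop 1:y onto floor
drop 2:x onto floor
drop 3:x onto {2:x}
drop 4:x onto {3:x}
drop 5:y onto {1:y}
ground layer = {0:b, 1:y, 2:x}
drop-orders for the pieces not yet dropped (sum over which currently-grounded one goes next):
  1 to go: {0} 1  {4} 1  {5} 1
  2 to go: {0,4} 2  {0,5} 2  {1,5} 1  {3,4} 1  {4,5} 2
  3 to go: {0,1,5} 3  {0,3,4} 3  {0,4,5} 6  {1,4,5} 3  {2,3,4} 1  {3,4,5} 3
  4 to go: {0,1,4,5} 12  {0,2,3,4} 4  {0,3,4,5} 12  {1,3,4,5} 6  {2,3,4,5} 4
  if 0:b drops first: 10 orders
  if 1:y drops first: 20 orders
  if 2:x drops first: 30 orders
heap linearizations: 60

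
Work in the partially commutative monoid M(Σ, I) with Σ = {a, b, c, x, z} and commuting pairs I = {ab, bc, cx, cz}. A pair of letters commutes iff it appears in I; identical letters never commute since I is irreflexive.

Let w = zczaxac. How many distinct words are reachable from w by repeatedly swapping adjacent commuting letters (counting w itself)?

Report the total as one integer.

3

#0=z has no predecessor
#1=c has no predecessor
#2=z depends on [0:z]
#3=a depends on [1:c, 2:z]
#4=x depends on [3:a]
#5=a depends on [4:x]
#6=c depends on [5:a]
sources: [0:z, 1:c]
N(rest) = Σ N(rest − s) over sources s of rest; N(one piece) = 1:
  size 1 → [6]=1
  size 2 → [5,6]=1
  size 3 → [4,5,6]=1
  size 4 → [3,4,5,6]=1
  size 5 → [1,3,4,5,6]=1  [2,3,4,5,6]=1
  first=0(z) contributes 2
  first=1(c) contributes 1
|[w]| = 3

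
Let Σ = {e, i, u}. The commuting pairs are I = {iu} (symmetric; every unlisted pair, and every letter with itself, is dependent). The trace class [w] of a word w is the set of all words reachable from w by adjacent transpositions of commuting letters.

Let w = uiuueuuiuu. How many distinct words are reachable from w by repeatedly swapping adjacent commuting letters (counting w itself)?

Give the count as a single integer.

20

piece 0:u — minimal
piece 1:i — minimal
piece 2:u rests on {0:u}
piece 3:u rests on {2:u}
piece 4:e rests on {1:i, 3:u}
piece 5:u rests on {4:e}
piece 6:u rests on {5:u}
piece 7:i rests on {4:e}
piece 8:u rests on {6:u}
piece 9:u rests on {8:u}
minimal pieces: {0:u, 1:i}
ways to finish when only these pieces remain (= sum over removing one remaining piece with nothing left below it):
  1 left: {7}→1  {9}→1
  2 left: {7,9}→2  {8,9}→1
  3 left: {6,8,9}→1  {7,8,9}→3
  4 left: {5,6,8,9}→1  {6,7,8,9}→4
  5 left: {5,6,7,8,9}→5
  6 left: {4,5,6,7,8,9}→5
  7 left: {1,4,5,6,7,8,9}→5  {3,4,5,6,7,8,9}→5
  8 left: {1,3,4,5,6,7,8,9}→10  {2,3,4,5,6,7,8,9}→5
  placing 0:u first → 15 extensions
  placing 1:i first → 5 extensions
total linear extensions = 20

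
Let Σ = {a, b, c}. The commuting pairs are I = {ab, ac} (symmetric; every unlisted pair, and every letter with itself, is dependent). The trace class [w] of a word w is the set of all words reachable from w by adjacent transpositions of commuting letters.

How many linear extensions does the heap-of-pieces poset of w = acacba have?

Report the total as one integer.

20

#0=a has no predecessor
#1=c has no predecessor
#2=a depends on [0:a]
#3=c depends on [1:c]
#4=b depends on [3:c]
#5=a depends on [2:a]
sources: [0:a, 1:c]
N(rest) = Σ N(rest − s) over sources s of rest; N(one piece) = 1:
  size 1 → [4]=1  [5]=1
  size 2 → [2,5]=1  [3,4]=1  [4,5]=2
  size 3 → [0,2,5]=1  [1,3,4]=1  [2,4,5]=3  [3,4,5]=3
  size 4 → [0,2,4,5]=4  [1,3,4,5]=4  [2,3,4,5]=6
  first=0(a) contributes 10
  first=1(c) contributes 10
|[w]| = 20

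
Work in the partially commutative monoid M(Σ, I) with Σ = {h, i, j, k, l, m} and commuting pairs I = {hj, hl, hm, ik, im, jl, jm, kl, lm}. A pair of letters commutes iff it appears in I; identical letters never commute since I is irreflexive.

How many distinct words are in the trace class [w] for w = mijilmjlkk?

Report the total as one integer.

drop 0:m onto floor
drop 1:i onto floor
drop 2:j onto {1:i}
drop 3:i onto {2:j}
drop 4:l onto {3:i}
drop 5:m onto {0:m}
drop 6:j onto {3:i}
drop 7:l onto {4:l}
drop 8:k onto {5:m, 6:j}
drop 9:k onto {8:k}
ground layer = {0:m, 1:i}
drop-orders for the pieces not yet dropped (sum over which currently-grounded one goes next):
  1 to go: {7} 1  {9} 1
  2 to go: {4,7} 1  {7,9} 2  {8,9} 1
  3 to go: {4,7,9} 3  {5,8,9} 1  {6,8,9} 1  {7,8,9} 3
  4 to go: {0,5,8,9} 1  {4,7,8,9} 6  {5,6,8,9} 2  {5,7,8,9} 4  {6,7,8,9} 4
  5 to go: {0,5,6,8,9} 3  {0,5,7,8,9} 5  {4,5,7,8,9} 10  {4,6,7,8,9} 10  {5,6,7,8,9} 10
  6 to go: {0,4,5,7,8,9} 15  {0,5,6,7,8,9} 18  {3,4,6,7,8,9} 10  {4,5,6,7,8,9} 30
  7 to go: {0,4,5,6,7,8,9} 63  {2,3,4,6,7,8,9} 10  {3,4,5,6,7,8,9} 40
  8 to go: {0,3,4,5,6,7,8,9} 103  {1,2,3,4,6,7,8,9} 10  {2,3,4,5,6,7,8,9} 50
  if 0:m drops first: 60 orders
  if 1:i drops first: 153 orders
heap linearizations: 213

213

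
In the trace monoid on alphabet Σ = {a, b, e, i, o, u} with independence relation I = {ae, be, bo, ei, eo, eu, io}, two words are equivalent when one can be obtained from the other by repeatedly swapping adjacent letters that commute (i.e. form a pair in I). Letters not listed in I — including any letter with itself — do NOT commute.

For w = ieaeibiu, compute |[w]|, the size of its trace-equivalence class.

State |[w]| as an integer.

28

0(i) covers ∅
1(e) covers ∅
2(a) covers 0:i
3(e) covers 1:e
4(i) covers 2:a
5(b) covers 4:i
6(i) covers 5:b
7(u) covers 6:i
floor of heap: 0:i, 1:e
completions by unplaced set U, small U first (add the entries for U minus each lowest piece of U):
  |U|=1: {3}:1  {7}:1
  |U|=2: {1,3}:1  {3,7}:2  {6,7}:1
  |U|=3: {1,3,7}:3  {3,6,7}:3  {5,6,7}:1
  |U|=4: {1,3,6,7}:6  {3,5,6,7}:4  {4,5,6,7}:1
  |U|=5: {1,3,5,6,7}:10  {2,4,5,6,7}:1  {3,4,5,6,7}:5
  |U|=6: {0,2,4,5,6,7}:1  {1,3,4,5,6,7}:15  {2,3,4,5,6,7}:6
  start at 0(i): 21
  start at 1(e): 7
sum over floor = 28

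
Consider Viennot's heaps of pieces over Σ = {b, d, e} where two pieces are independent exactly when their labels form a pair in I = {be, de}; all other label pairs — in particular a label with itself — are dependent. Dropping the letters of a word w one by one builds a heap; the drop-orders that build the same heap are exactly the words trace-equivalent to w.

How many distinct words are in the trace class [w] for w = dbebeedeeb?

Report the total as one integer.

252

#0=d has no predecessor
#1=b depends on [0:d]
#2=e has no predecessor
#3=b depends on [1:b]
#4=e depends on [2:e]
#5=e depends on [4:e]
#6=d depends on [3:b]
#7=e depends on [5:e]
#8=e depends on [7:e]
#9=b depends on [6:d]
sources: [0:d, 2:e]
N(rest) = Σ N(rest − s) over sources s of rest; N(one piece) = 1:
  size 1 → [8]=1  [9]=1
  size 2 → [6,9]=1  [7,8]=1  [8,9]=2
  size 3 → [3,6,9]=1  [5,7,8]=1  [6,8,9]=3  [7,8,9]=3
  size 4 → [1,3,6,9]=1  [3,6,8,9]=4  [4,5,7,8]=1  [5,7,8,9]=4  [6,7,8,9]=6
  size 5 → [0,1,3,6,9]=1  [1,3,6,8,9]=5  [2,4,5,7,8]=1  [3,6,7,8,9]=10  [4,5,7,8,9]=5  [5,6,7,8,9]=10
  size 6 → [0,1,3,6,8,9]=6  [1,3,6,7,8,9]=15  [2,4,5,7,8,9]=6  [3,5,6,7,8,9]=20  [4,5,6,7,8,9]=15
  size 7 → [0,1,3,6,7,8,9]=21  [1,3,5,6,7,8,9]=35  [2,4,5,6,7,8,9]=21  [3,4,5,6,7,8,9]=35
  size 8 → [0,1,3,5,6,7,8,9]=56  [1,3,4,5,6,7,8,9]=70  [2,3,4,5,6,7,8,9]=56
  first=0(d) contributes 126
  first=2(e) contributes 126
|[w]| = 252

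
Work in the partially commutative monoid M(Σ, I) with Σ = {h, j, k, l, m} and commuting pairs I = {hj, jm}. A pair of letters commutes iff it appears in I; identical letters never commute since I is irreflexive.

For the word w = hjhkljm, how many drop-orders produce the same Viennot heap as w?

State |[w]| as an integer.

piece 0:h — minimal
piece 1:j — minimal
piece 2:h rests on {0:h}
piece 3:k rests on {1:j, 2:h}
piece 4:l rests on {3:k}
piece 5:j rests on {4:l}
piece 6:m rests on {4:l}
minimal pieces: {0:h, 1:j}
ways to finish when only these pieces remain (= sum over removing one remaining piece with nothing left below it):
  1 left: {5}→1  {6}→1
  2 left: {5,6}→2
  3 left: {4,5,6}→2
  4 left: {3,4,5,6}→2
  5 left: {1,3,4,5,6}→2  {2,3,4,5,6}→2
  placing 0:h first → 4 extensions
  placing 1:j first → 2 extensions
total linear extensions = 6

6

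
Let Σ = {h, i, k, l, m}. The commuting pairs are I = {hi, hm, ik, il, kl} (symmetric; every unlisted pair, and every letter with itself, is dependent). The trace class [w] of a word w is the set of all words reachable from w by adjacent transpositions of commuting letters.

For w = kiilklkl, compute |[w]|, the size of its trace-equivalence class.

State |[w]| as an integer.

560

#0=k has no predecessor
#1=i has no predecessor
#2=i depends on [1:i]
#3=l has no predecessor
#4=k depends on [0:k]
#5=l depends on [3:l]
#6=k depends on [4:k]
#7=l depends on [5:l]
sources: [0:k, 1:i, 3:l]
N(rest) = Σ N(rest − s) over sources s of rest; N(one piece) = 1:
  size 1 → [2]=1  [6]=1  [7]=1
  size 2 → [1,2]=1  [2,6]=2  [2,7]=2  [4,6]=1  [5,7]=1  [6,7]=2
  size 3 → [0,4,6]=1  [1,2,6]=3  [1,2,7]=3  [2,4,6]=3  [2,5,7]=3  [2,6,7]=6  [3,5,7]=1  [4,6,7]=3  [5,6,7]=3
  size 4 → [0,2,4,6]=4  [0,4,6,7]=4  [1,2,4,6]=6  [1,2,5,7]=6  [1,2,6,7]=12  [2,3,5,7]=4  [2,4,6,7]=12  [2,5,6,7]=12  [3,5,6,7]=4  [4,5,6,7]=6
  size 5 → [0,1,2,4,6]=10  [0,2,4,6,7]=20  [0,4,5,6,7]=10  [1,2,3,5,7]=10  [1,2,4,6,7]=30  [1,2,5,6,7]=30  [2,3,5,6,7]=20  [2,4,5,6,7]=30  [3,4,5,6,7]=10
  size 6 → [0,1,2,4,6,7]=60  [0,2,4,5,6,7]=60  [0,3,4,5,6,7]=20  [1,2,3,5,6,7]=60  [1,2,4,5,6,7]=90  [2,3,4,5,6,7]=60
  first=0(k) contributes 210
  first=1(i) contributes 140
  first=3(l) contributes 210
|[w]| = 560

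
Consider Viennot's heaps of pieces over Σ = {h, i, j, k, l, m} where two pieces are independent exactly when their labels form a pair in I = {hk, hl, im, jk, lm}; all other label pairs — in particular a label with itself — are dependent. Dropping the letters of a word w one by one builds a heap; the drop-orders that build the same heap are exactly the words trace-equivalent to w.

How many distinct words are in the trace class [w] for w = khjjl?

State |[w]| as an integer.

drop 0:k onto floor
drop 1:h onto floor
drop 2:j onto {1:h}
drop 3:j onto {2:j}
drop 4:l onto {0:k, 3:j}
ground layer = {0:k, 1:h}
drop-orders for the pieces not yet dropped (sum over which currently-grounded one goes next):
  1 to go: {4} 1
  2 to go: {0,4} 1  {3,4} 1
  3 to go: {0,3,4} 2  {2,3,4} 1
  if 0:k drops first: 1 orders
  if 1:h drops first: 3 orders
heap linearizations: 4

4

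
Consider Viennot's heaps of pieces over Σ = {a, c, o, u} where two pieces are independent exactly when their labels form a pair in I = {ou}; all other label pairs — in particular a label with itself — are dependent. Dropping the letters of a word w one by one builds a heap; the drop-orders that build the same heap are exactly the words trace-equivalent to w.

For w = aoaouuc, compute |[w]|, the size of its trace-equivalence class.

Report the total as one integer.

3

drop 0:a onto floor
drop 1:o onto {0:a}
drop 2:a onto {1:o}
drop 3:o onto {2:a}
drop 4:u onto {2:a}
drop 5:u onto {4:u}
drop 6:c onto {3:o, 5:u}
ground layer = {0:a}
drop-orders for the pieces not yet dropped (sum over which currently-grounded one goes next):
  1 to go: {6} 1
  2 to go: {3,6} 1  {5,6} 1
  3 to go: {3,5,6} 2  {4,5,6} 1
  4 to go: {3,4,5,6} 3
  5 to go: {2,3,4,5,6} 3
  if 0:a drops first: 3 orders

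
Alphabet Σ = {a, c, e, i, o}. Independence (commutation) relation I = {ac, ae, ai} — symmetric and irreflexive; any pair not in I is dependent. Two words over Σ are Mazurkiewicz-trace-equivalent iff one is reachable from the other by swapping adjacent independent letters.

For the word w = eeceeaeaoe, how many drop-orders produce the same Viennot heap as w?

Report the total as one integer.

28

#0=e has no predecessor
#1=e depends on [0:e]
#2=c depends on [1:e]
#3=e depends on [2:c]
#4=e depends on [3:e]
#5=a has no predecessor
#6=e depends on [4:e]
#7=a depends on [5:a]
#8=o depends on [6:e, 7:a]
#9=e depends on [8:o]
sources: [0:e, 5:a]
N(rest) = Σ N(rest − s) over sources s of rest; N(one piece) = 1:
  size 1 → [9]=1
  size 2 → [8,9]=1
  size 3 → [6,8,9]=1  [7,8,9]=1
  size 4 → [4,6,8,9]=1  [5,7,8,9]=1  [6,7,8,9]=2
  size 5 → [3,4,6,8,9]=1  [4,6,7,8,9]=3  [5,6,7,8,9]=3
  size 6 → [2,3,4,6,8,9]=1  [3,4,6,7,8,9]=4  [4,5,6,7,8,9]=6
  size 7 → [1,2,3,4,6,8,9]=1  [2,3,4,6,7,8,9]=5  [3,4,5,6,7,8,9]=10
  size 8 → [0,1,2,3,4,6,8,9]=1  [1,2,3,4,6,7,8,9]=6  [2,3,4,5,6,7,8,9]=15
  first=0(e) contributes 21
  first=5(a) contributes 7
|[w]| = 28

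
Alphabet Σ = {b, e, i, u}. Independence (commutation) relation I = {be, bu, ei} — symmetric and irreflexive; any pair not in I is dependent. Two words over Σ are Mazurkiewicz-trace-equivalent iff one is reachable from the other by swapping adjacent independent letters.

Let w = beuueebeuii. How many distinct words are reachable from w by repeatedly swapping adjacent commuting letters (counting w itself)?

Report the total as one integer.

#0=b has no predecessor
#1=e has no predecessor
#2=u depends on [1:e]
#3=u depends on [2:u]
#4=e depends on [3:u]
#5=e depends on [4:e]
#6=b depends on [0:b]
#7=e depends on [5:e]
#8=u depends on [7:e]
#9=i depends on [6:b, 8:u]
#10=i depends on [9:i]
sources: [0:b, 1:e]
N(rest) = Σ N(rest − s) over sources s of rest; N(one piece) = 1:
  size 1 → [10]=1
  size 2 → [9,10]=1
  size 3 → [6,9,10]=1  [8,9,10]=1
  size 4 → [0,6,9,10]=1  [6,8,9,10]=2  [7,8,9,10]=1
  size 5 → [0,6,8,9,10]=3  [5,7,8,9,10]=1  [6,7,8,9,10]=3
  size 6 → [0,6,7,8,9,10]=6  [4,5,7,8,9,10]=1  [5,6,7,8,9,10]=4
  size 7 → [0,5,6,7,8,9,10]=10  [3,4,5,7,8,9,10]=1  [4,5,6,7,8,9,10]=5
  size 8 → [0,4,5,6,7,8,9,10]=15  [2,3,4,5,7,8,9,10]=1  [3,4,5,6,7,8,9,10]=6
  size 9 → [0,3,4,5,6,7,8,9,10]=21  [1,2,3,4,5,7,8,9,10]=1  [2,3,4,5,6,7,8,9,10]=7
  first=0(b) contributes 8
  first=1(e) contributes 28
|[w]| = 36

36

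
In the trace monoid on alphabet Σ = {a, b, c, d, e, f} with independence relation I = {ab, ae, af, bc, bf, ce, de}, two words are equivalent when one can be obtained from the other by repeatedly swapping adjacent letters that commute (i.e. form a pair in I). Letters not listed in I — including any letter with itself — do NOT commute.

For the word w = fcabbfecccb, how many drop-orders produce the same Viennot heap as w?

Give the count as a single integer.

0(f) covers ∅
1(c) covers 0:f
2(a) covers 1:c
3(b) covers ∅
4(b) covers 3:b
5(f) covers 1:c
6(e) covers 4:b, 5:f
7(c) covers 2:a, 5:f
8(c) covers 7:c
9(c) covers 8:c
10(b) covers 6:e
floor of heap: 0:f, 3:b
completions by unplaced set U, small U first (add the entries for U minus each lowest piece of U):
  |U|=1: {9}:1  {10}:1
  |U|=2: {6,10}:1  {8,9}:1  {9,10}:2
  |U|=3: {4,6,10}:1  {6,9,10}:3  {7,8,9}:1  {8,9,10}:3
  |U|=4: {2,7,8,9}:1  {3,4,6,10}:1  {4,6,9,10}:4  {6,8,9,10}:6  {7,8,9,10}:4
  |U|=5: {2,7,8,9,10}:5  {3,4,6,9,10}:5  {4,6,8,9,10}:10  {6,7,8,9,10}:10
  |U|=6: {2,6,7,8,9,10}:15  {3,4,6,8,9,10}:15  {4,6,7,8,9,10}:20  {5,6,7,8,9,10}:10
  |U|=7: {2,4,6,7,8,9,10}:35  {2,5,6,7,8,9,10}:25  {3,4,6,7,8,9,10}:35  {4,5,6,7,8,9,10}:30
  |U|=8: {1,2,5,6,7,8,9,10}:25  {2,3,4,6,7,8,9,10}:70  {2,4,5,6,7,8,9,10}:90  {3,4,5,6,7,8,9,10}:65
  |U|=9: {0,1,2,5,6,7,8,9,10}:25  {1,2,4,5,6,7,8,9,10}:115  {2,3,4,5,6,7,8,9,10}:225
  start at 0(f): 340
  start at 3(b): 140
sum over floor = 480

480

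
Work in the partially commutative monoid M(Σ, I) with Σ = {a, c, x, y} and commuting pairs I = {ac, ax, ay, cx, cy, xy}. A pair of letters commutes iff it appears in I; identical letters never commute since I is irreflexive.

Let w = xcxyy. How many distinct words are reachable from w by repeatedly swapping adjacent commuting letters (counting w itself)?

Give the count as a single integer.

30

piece 0:x — minimal
piece 1:c — minimal
piece 2:x rests on {0:x}
piece 3:y — minimal
piece 4:y rests on {3:y}
minimal pieces: {0:x, 1:c, 3:y}
ways to finish when only these pieces remain (= sum over removing one remaining piece with nothing left below it):
  1 left: {1}→1  {2}→1  {4}→1
  2 left: {0,2}→1  {1,2}→2  {1,4}→2  {2,4}→2  {3,4}→1
  3 left: {0,1,2}→3  {0,2,4}→3  {1,2,4}→6  {1,3,4}→3  {2,3,4}→3
  placing 0:x first → 12 extensions
  placing 1:c first → 6 extensions
  placing 3:y first → 12 extensions
total linear extensions = 30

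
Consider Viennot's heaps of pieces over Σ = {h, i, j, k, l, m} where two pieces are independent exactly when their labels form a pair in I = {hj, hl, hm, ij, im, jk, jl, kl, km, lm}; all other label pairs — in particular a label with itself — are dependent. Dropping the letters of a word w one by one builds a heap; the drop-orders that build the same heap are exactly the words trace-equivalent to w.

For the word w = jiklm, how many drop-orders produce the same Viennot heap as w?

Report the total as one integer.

20

#0=j has no predecessor
#1=i has no predecessor
#2=k depends on [1:i]
#3=l depends on [1:i]
#4=m depends on [0:j]
sources: [0:j, 1:i]
N(rest) = Σ N(rest − s) over sources s of rest; N(one piece) = 1:
  size 1 → [2]=1  [3]=1  [4]=1
  size 2 → [0,4]=1  [2,3]=2  [2,4]=2  [3,4]=2
  size 3 → [0,2,4]=3  [0,3,4]=3  [1,2,3]=2  [2,3,4]=6
  first=0(j) contributes 8
  first=1(i) contributes 12
|[w]| = 20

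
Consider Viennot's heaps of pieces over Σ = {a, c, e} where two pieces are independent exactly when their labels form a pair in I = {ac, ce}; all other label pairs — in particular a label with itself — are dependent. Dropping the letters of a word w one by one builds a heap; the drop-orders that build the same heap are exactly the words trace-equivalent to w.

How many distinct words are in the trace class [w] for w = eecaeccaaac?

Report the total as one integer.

330

#0=e has no predecessor
#1=e depends on [0:e]
#2=c has no predecessor
#3=a depends on [1:e]
#4=e depends on [3:a]
#5=c depends on [2:c]
#6=c depends on [5:c]
#7=a depends on [4:e]
#8=a depends on [7:a]
#9=a depends on [8:a]
#10=c depends on [6:c]
sources: [0:e, 2:c]
N(rest) = Σ N(rest − s) over sources s of rest; N(one piece) = 1:
  size 1 → [9]=1  [10]=1
  size 2 → [6,10]=1  [8,9]=1  [9,10]=2
  size 3 → [5,6,10]=1  [6,9,10]=3  [7,8,9]=1  [8,9,10]=3
  size 4 → [2,5,6,10]=1  [4,7,8,9]=1  [5,6,9,10]=4  [6,8,9,10]=6  [7,8,9,10]=4
  size 5 → [2,5,6,9,10]=5  [3,4,7,8,9]=1  [4,7,8,9,10]=5  [5,6,8,9,10]=10  [6,7,8,9,10]=10
  size 6 → [1,3,4,7,8,9]=1  [2,5,6,8,9,10]=15  [3,4,7,8,9,10]=6  [4,6,7,8,9,10]=15  [5,6,7,8,9,10]=20
  size 7 → [0,1,3,4,7,8,9]=1  [1,3,4,7,8,9,10]=7  [2,5,6,7,8,9,10]=35  [3,4,6,7,8,9,10]=21  [4,5,6,7,8,9,10]=35
  size 8 → [0,1,3,4,7,8,9,10]=8  [1,3,4,6,7,8,9,10]=28  [2,4,5,6,7,8,9,10]=70  [3,4,5,6,7,8,9,10]=56
  size 9 → [0,1,3,4,6,7,8,9,10]=36  [1,3,4,5,6,7,8,9,10]=84  [2,3,4,5,6,7,8,9,10]=126
  first=0(e) contributes 210
  first=2(c) contributes 120
|[w]| = 330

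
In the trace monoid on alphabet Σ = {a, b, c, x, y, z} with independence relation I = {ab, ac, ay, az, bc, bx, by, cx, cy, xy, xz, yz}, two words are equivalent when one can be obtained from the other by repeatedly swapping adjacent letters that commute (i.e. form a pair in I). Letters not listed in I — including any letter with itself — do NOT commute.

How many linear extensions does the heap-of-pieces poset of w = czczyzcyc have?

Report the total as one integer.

piece 0:c — minimal
piece 1:z rests on {0:c}
piece 2:c rests on {1:z}
piece 3:z rests on {2:c}
piece 4:y — minimal
piece 5:z rests on {3:z}
piece 6:c rests on {5:z}
piece 7:y rests on {4:y}
piece 8:c rests on {6:c}
minimal pieces: {0:c, 4:y}
ways to finish when only these pieces remain (= sum over removing one remaining piece with nothing left below it):
  1 left: {7}→1  {8}→1
  2 left: {4,7}→1  {6,8}→1  {7,8}→2
  3 left: {4,7,8}→3  {5,6,8}→1  {6,7,8}→3
  4 left: {3,5,6,8}→1  {4,6,7,8}→6  {5,6,7,8}→4
  5 left: {2,3,5,6,8}→1  {3,5,6,7,8}→5  {4,5,6,7,8}→10
  6 left: {1,2,3,5,6,8}→1  {2,3,5,6,7,8}→6  {3,4,5,6,7,8}→15
  7 left: {0,1,2,3,5,6,8}→1  {1,2,3,5,6,7,8}→7  {2,3,4,5,6,7,8}→21
  placing 0:c first → 28 extensions
  placing 4:y first → 8 extensions
total linear extensions = 36

36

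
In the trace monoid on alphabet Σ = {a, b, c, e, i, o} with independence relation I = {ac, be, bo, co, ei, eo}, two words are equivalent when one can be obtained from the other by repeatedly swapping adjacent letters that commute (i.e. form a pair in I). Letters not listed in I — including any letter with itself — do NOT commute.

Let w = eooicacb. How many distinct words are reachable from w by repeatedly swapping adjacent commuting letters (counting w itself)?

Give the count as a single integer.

12

0(e) covers ∅
1(o) covers ∅
2(o) covers 1:o
3(i) covers 2:o
4(c) covers 0:e, 3:i
5(a) covers 0:e, 3:i
6(c) covers 4:c
7(b) covers 5:a, 6:c
floor of heap: 0:e, 1:o
completions by unplaced set U, small U first (add the entries for U minus each lowest piece of U):
  |U|=1: {7}:1
  |U|=2: {5,7}:1  {6,7}:1
  |U|=3: {4,6,7}:1  {5,6,7}:2
  |U|=4: {4,5,6,7}:3
  |U|=5: {0,4,5,6,7}:3  {3,4,5,6,7}:3
  |U|=6: {0,3,4,5,6,7}:6  {2,3,4,5,6,7}:3
  start at 0(e): 3
  start at 1(o): 9
sum over floor = 12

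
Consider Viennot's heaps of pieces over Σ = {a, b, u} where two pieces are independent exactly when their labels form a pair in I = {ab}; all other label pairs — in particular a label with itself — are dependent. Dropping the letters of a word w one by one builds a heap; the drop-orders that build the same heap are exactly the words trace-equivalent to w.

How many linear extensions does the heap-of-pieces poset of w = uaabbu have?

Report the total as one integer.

drop 0:u onto floor
drop 1:a onto {0:u}
drop 2:a onto {1:a}
drop 3:b onto {0:u}
drop 4:b onto {3:b}
drop 5:u onto {2:a, 4:b}
ground layer = {0:u}
drop-orders for the pieces not yet dropped (sum over which currently-grounded one goes next):
  1 to go: {5} 1
  2 to go: {2,5} 1  {4,5} 1
  3 to go: {1,2,5} 1  {2,4,5} 2  {3,4,5} 1
  4 to go: {1,2,4,5} 3  {2,3,4,5} 3
  if 0:u drops first: 6 orders

6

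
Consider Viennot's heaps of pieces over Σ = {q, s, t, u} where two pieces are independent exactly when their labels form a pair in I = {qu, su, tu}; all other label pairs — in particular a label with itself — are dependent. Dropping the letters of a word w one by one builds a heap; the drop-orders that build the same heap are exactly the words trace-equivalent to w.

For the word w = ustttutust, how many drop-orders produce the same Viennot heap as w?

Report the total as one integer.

#0=u has no predecessor
#1=s has no predecessor
#2=t depends on [1:s]
#3=t depends on [2:t]
#4=t depends on [3:t]
#5=u depends on [0:u]
#6=t depends on [4:t]
#7=u depends on [5:u]
#8=s depends on [6:t]
#9=t depends on [8:s]
sources: [0:u, 1:s]
N(rest) = Σ N(rest − s) over sources s of rest; N(one piece) = 1:
  size 1 → [7]=1  [9]=1
  size 2 → [5,7]=1  [7,9]=2  [8,9]=1
  size 3 → [0,5,7]=1  [5,7,9]=3  [6,8,9]=1  [7,8,9]=3
  size 4 → [0,5,7,9]=4  [4,6,8,9]=1  [5,7,8,9]=6  [6,7,8,9]=4
  size 5 → [0,5,7,8,9]=10  [3,4,6,8,9]=1  [4,6,7,8,9]=5  [5,6,7,8,9]=10
  size 6 → [0,5,6,7,8,9]=20  [2,3,4,6,8,9]=1  [3,4,6,7,8,9]=6  [4,5,6,7,8,9]=15
  size 7 → [0,4,5,6,7,8,9]=35  [1,2,3,4,6,8,9]=1  [2,3,4,6,7,8,9]=7  [3,4,5,6,7,8,9]=21
  size 8 → [0,3,4,5,6,7,8,9]=56  [1,2,3,4,6,7,8,9]=8  [2,3,4,5,6,7,8,9]=28
  first=0(u) contributes 36
  first=1(s) contributes 84
|[w]| = 120

120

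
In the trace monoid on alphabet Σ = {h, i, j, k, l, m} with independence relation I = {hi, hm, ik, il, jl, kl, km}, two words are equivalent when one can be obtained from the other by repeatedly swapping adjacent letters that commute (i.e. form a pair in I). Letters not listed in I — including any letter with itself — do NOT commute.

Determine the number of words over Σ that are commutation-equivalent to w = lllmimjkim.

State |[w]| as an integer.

piece 0:l — minimal
piece 1:l rests on {0:l}
piece 2:l rests on {1:l}
piece 3:m rests on {2:l}
piece 4:i rests on {3:m}
piece 5:m rests on {4:i}
piece 6:j rests on {5:m}
piece 7:k rests on {6:j}
piece 8:i rests on {6:j}
piece 9:m rests on {8:i}
minimal pieces: {0:l}
ways to finish when only these pieces remain (= sum over removing one remaining piece with nothing left below it):
  1 left: {7}→1  {9}→1
  2 left: {7,9}→2  {8,9}→1
  3 left: {7,8,9}→3
  4 left: {6,7,8,9}→3
  5 left: {5,6,7,8,9}→3
  6 left: {4,5,6,7,8,9}→3
  7 left: {3,4,5,6,7,8,9}→3
  8 left: {2,3,4,5,6,7,8,9}→3
  placing 0:l first → 3 extensions

3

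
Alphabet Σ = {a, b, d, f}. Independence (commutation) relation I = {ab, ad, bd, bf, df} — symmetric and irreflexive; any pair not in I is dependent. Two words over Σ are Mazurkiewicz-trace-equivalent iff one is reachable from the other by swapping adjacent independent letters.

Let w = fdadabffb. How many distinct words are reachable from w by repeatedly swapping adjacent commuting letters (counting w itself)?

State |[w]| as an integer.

piece 0:f — minimal
piece 1:d — minimal
piece 2:a rests on {0:f}
piece 3:d rests on {1:d}
piece 4:a rests on {2:a}
piece 5:b — minimal
piece 6:f rests on {4:a}
piece 7:f rests on {6:f}
piece 8:b rests on {5:b}
minimal pieces: {0:f, 1:d, 5:b}
ways to finish when only these pieces remain (= sum over removing one remaining piece with nothing left below it):
  1 left: {3}→1  {7}→1  {8}→1
  2 left: {1,3}→1  {3,7}→2  {3,8}→2  {5,8}→1  {6,7}→1  {7,8}→2
  3 left: {1,3,7}→3  {1,3,8}→3  {3,5,8}→3  {3,6,7}→3  {3,7,8}→6  {4,6,7}→1  {5,7,8}→3  {6,7,8}→3
  4 left: {1,3,5,8}→6  {1,3,6,7}→6  {1,3,7,8}→12  {2,4,6,7}→1  {3,4,6,7}→4  {3,5,7,8}→12  {3,6,7,8}→12  {4,6,7,8}→4  {5,6,7,8}→6
  5 left: {0,2,4,6,7}→1  {1,3,4,6,7}→10  {1,3,5,7,8}→30  {1,3,6,7,8}→30  {2,3,4,6,7}→5  {2,4,6,7,8}→5  {3,4,6,7,8}→20  {3,5,6,7,8}→30  {4,5,6,7,8}→10
  6 left: {0,2,3,4,6,7}→6  {0,2,4,6,7,8}→6  {1,2,3,4,6,7}→15  {1,3,4,6,7,8}→60  {1,3,5,6,7,8}→90  {2,3,4,6,7,8}→30  {2,4,5,6,7,8}→15  {3,4,5,6,7,8}→60
  7 left: {0,1,2,3,4,6,7}→21  {0,2,3,4,6,7,8}→42  {0,2,4,5,6,7,8}→21  {1,2,3,4,6,7,8}→105  {1,3,4,5,6,7,8}→210  {2,3,4,5,6,7,8}→105
  placing 0:f first → 420 extensions
  placing 1:d first → 168 extensions
  placing 5:b first → 168 extensions
total linear extensions = 756

756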